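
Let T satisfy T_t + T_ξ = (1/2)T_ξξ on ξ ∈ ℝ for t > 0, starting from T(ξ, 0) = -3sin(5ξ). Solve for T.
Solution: Change to a moving frame: let η = ξ - t, σ = t and write T(ξ,t) = u(η,σ).
By the chain rule T_t = u_σ - u_η, T_ξ = u_η, T_ξξ = u_ηη.
Then T_t + T_ξ = u_σ: the advection term cancels and the PDE becomes the heat equation u_σ = (1/2)u_ηη on η ∈ ℝ.
Initial data: u(η,0) = T(η,0) = -3sin(5η).
On η ∈ ℝ each mode satisfies (sin(nη))″ = -n² sin(nη), so exp(-n²σ/2) sin(nη) solves the heat equation; by superposition u(η,σ) = Σ c_n exp(-n²σ/2) sin(nη).
Reading off the coefficients: c_5=-3, so u(η,σ) = -3exp(-25σ/2)sin(5η).
Substituting back η = ξ - t, σ = t: T(ξ,t) = u(ξ - t, t).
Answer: T(ξ, t) = 3exp(-25t/2)sin(5t - 5ξ)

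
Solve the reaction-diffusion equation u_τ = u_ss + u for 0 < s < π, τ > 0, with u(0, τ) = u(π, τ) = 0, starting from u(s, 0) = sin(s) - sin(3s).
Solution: Substitute u = exp(τ)w, i.e. w = exp(-τ)u.
By the product rule, u_τ = exp(τ)(w_τ + w), u_ss = exp(τ)w_ss.
Substituting into the PDE and dividing by exp(τ): w_τ + w = w_ss + w.
The lower-order terms cancel, leaving the standard heat equation w_τ = w_ss.
Initial data for w: w(s,0) = u(s,0) = sin(s) - sin(3s). The boundary conditions carry over: w(0,τ) = w(π,τ) = 0.
Solve for w:
  Using separation of variables w = X(s)T(τ):
  Eigenfunctions: sin(ns), n = 1, 2, 3, ...
  General solution: w(s, τ) = Σ c_n sin(ns) exp(-n² τ)
  Matching w(s,0) = sin(s) - sin(3s) term by term: c_1=1, c_3=-1.
Hence w(s,τ) = exp(-τ)sin(s) - exp(-9τ)sin(3s).
Transform back: u(s,τ) = exp(τ)w(s,τ).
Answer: u(s, τ) = sin(s) - exp(-8τ)sin(3s)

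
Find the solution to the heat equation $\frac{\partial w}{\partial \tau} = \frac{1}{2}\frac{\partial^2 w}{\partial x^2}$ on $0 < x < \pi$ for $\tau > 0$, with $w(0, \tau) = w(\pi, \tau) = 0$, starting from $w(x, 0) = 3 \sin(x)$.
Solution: Using separation of variables $w = X(x)T(\tau)$:
Eigenfunctions: $\sin(nx)$, $n = 1, 2, 3, \ldots$
General solution: $w(x, \tau) = \sum c_n \sin(nx) e^{-n^2 \tau/2}$
Matching $w(x,0) = 3 \sin(x)$ term by term: $c_1=3$.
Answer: $w(x, \tau) = 3 e^{-\tau/2} \sin(x)$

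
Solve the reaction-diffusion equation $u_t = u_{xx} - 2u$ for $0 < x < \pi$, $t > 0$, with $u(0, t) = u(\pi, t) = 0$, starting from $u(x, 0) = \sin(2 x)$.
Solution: Substitute $u = e^{-2t}w$.
Then $u_t = e^{-2t}(w_t - 2w)$, $u_{xx} = e^{-2t}w_{xx}$; substituting and dividing by $e^{-2t}$, the lower-order terms cancel: $w_t = w_{xx}$ (standard heat equation).
Data for $w$: $w(x,0) = u(x,0) = \sin(2 x)$. The boundary conditions carry over: $w(0,t) = w(\pi,t) = 0$.
Separating variables: $w = \sum c_n e^{-n^2t} \sin(nx)$. From $w(x,0) = \sin(2 x)$: $c_2=1$.
So $w(x,t) = e^{-4 t} \sin(2 x)$, and $u(x,t) = e^{-2t}w(x,t)$.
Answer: $u(x, t) = e^{-6 t} \sin(2 x)$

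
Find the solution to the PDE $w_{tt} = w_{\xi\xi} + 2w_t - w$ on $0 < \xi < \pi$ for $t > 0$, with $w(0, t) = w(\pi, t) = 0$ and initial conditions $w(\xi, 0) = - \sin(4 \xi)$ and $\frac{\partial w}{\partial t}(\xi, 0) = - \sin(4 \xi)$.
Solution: Substitute $w = e^{t}u$.
Then $w_t = e^{t}(u_t + u)$, $w_{tt} = e^{t}(u_{tt} + 2u_t + u)$, $w_{\xi\xi} = e^{t}u_{\xi\xi}$; substituting and dividing by $e^{t}$, the lower-order terms cancel: $u_{tt} = u_{\xi\xi}$ (standard wave equation).
Data for $u$: $u(\xi,0) = w(\xi,0) = - \sin(4 \xi)$; $u_t(\xi,0) = w_t(\xi,0) - w(\xi,0) = 0$. The boundary conditions carry over: $u(0,t) = u(\pi,t) = 0$.
Separating variables: $u = \sum [A_n \cos(\omega_n t) + B_n \sin(\omega_n t)] \sin(n\xi)$, $\omega_n = n$. From ICs: $A_4=-1$.
So $u(\xi,t) = - \sin(4 \xi) \cos(4 t)$, and $w(\xi,t) = e^{t}u(\xi,t)$.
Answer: $w(\xi, t) = - e^{t} \sin(4 \xi) \cos(4 t)$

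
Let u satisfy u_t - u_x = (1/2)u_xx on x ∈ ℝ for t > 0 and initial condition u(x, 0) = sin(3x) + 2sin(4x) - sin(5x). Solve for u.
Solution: Moving frame: η = x + t, σ = t, u = w(η,σ), so u_t = w_σ + w_η and u_xx = w_ηη.
Hence u_t - u_x = w_σ and the PDE becomes the heat equation w_σ = (1/2)w_ηη on η ∈ ℝ.
Initial data: w(η,0) = u(η,0) = sin(3η) + 2sin(4η) - sin(5η). Each mode sin(nη) decays as exp(-n²σ/2) on ℝ, so w(η,σ) = Σ c_n exp(-n²σ/2) sin(nη) with c_3=1, c_4=2, c_5=-1: w(η,σ) = 2exp(-8σ)sin(4η) + exp(-9σ/2)sin(3η) - exp(-25σ/2)sin(5η).
Substituting back: u(x,t) = w(x + t, t).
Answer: u(x, t) = 2exp(-8t)sin(4t + 4x) + exp(-9t/2)sin(3t + 3x) - exp(-25t/2)sin(5t + 5x)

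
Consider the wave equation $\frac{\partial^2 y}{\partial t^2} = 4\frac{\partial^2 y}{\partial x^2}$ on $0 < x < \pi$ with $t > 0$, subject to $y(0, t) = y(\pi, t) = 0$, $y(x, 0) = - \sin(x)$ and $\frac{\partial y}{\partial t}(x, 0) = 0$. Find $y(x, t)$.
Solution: Using separation of variables $y = X(x)T(t)$:
Eigenfunctions: $\sin(nx)$, $n = 1, 2, 3, \ldots$
General solution: $y(x, t) = \sum [A_n \cos(2n t) + B_n \sin(2n t)] \sin(nx)$
From $y(x,0) = - \sin(x)$: $A_1=-1$. From $y_t(x,0) = 0$: all $B_n = 0$.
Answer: $y(x, t) = - \sin(x) \cos(2 t)$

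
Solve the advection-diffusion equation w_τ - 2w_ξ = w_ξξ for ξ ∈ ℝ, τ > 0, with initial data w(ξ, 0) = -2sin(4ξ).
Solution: Change to a moving frame: let η = ξ + 2τ, σ = τ and write w(ξ,τ) = u(η,σ).
By the chain rule w_τ = u_σ + 2u_η, w_ξ = u_η, w_ξξ = u_ηη.
Then w_τ - 2w_ξ = u_σ: the advection term cancels and the PDE becomes the heat equation u_σ = u_ηη on η ∈ ℝ.
Initial data: u(η,0) = w(η,0) = -2sin(4η).
On η ∈ ℝ each mode satisfies (sin(nη))″ = -n² sin(nη), so exp(-n²σ) sin(nη) solves the heat equation; by superposition u(η,σ) = Σ c_n exp(-n²σ) sin(nη).
Reading off the coefficients: c_4=-2, so u(η,σ) = -2exp(-16σ)sin(4η).
Substituting back η = ξ + 2τ, σ = τ: w(ξ,τ) = u(ξ + 2τ, τ).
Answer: w(ξ, τ) = -2exp(-16τ)sin(4ξ + 8τ)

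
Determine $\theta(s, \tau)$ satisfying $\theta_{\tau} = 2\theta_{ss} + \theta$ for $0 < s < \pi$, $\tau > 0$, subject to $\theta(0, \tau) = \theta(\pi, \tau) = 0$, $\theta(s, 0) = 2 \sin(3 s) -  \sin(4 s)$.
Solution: Substitute $\theta = e^{\tau}u$.
Then $\theta_{\tau} = e^{\tau}(u_{\tau} + u)$, $\theta_{ss} = e^{\tau}u_{ss}$; substituting and dividing by $e^{\tau}$, the lower-order terms cancel: $u_{\tau} = 2u_{ss}$ (standard heat equation).
Data for $u$: $u(s,0) = \theta(s,0) = 2 \sin(3 s) - \sin(4 s)$. The boundary conditions carry over: $u(0,\tau) = u(\pi,\tau) = 0$.
Separating variables: $u = \sum c_n e^{-2n^2\tau} \sin(ns)$. From $u(s,0) = 2 \sin(3 s) - \sin(4 s)$: $c_3=2, c_4=-1$.
So $u(s,\tau) = 2 e^{-18 \tau} \sin(3 s) - e^{-32 \tau} \sin(4 s)$, and $\theta(s,\tau) = e^{\tau}u(s,\tau)$.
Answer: $\theta(s, \tau) = 2 e^{-17 \tau} \sin(3 s) -  e^{-31 \tau} \sin(4 s)$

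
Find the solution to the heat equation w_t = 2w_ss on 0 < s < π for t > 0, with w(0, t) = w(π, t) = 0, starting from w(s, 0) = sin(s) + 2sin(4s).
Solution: Using separation of variables w = X(s)T(t):
Eigenfunctions: sin(ns), n = 1, 2, 3, ...
General solution: w(s, t) = Σ c_n sin(ns) exp(-2n² t)
Matching w(s,0) = sin(s) + 2sin(4s) term by term: c_1=1, c_4=2.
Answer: w(s, t) = exp(-2t)sin(s) + 2exp(-32t)sin(4s)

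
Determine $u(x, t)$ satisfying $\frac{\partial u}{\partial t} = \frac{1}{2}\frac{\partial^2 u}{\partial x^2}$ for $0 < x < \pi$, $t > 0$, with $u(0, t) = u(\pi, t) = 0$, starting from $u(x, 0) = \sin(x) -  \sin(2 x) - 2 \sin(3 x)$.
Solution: Separating variables: $u = \sum c_n e^{-n^2t/2} \sin(nx)$. From $u(x,0) = \sin(x) - \sin(2 x) - 2 \sin(3 x)$: $c_1=1, c_2=-1, c_3=-2$.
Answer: $u(x, t) = - e^{-2 t} \sin(2 x) + e^{-t/2} \sin(x) - 2 e^{-9 t/2} \sin(3 x)$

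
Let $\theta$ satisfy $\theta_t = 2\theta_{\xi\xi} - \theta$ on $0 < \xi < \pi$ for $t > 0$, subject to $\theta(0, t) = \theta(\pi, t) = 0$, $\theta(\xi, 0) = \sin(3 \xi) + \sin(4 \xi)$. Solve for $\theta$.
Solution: Substitute $\theta = e^{-t}u$, i.e. $u = e^{t}\theta$.
By the product rule, $\theta_t = e^{-t}(u_t - u)$, $\theta_{\xi\xi} = e^{-t}u_{\xi\xi}$.
Substituting into the PDE and dividing by $e^{-t}$: $u_t - u = 2u_{\xi\xi} - u$.
The lower-order terms cancel, leaving the standard heat equation $u_t = 2u_{\xi\xi}$.
Initial data for $u$: $u(\xi,0) = \theta(\xi,0) = \sin(3 \xi) + \sin(4 \xi)$. The boundary conditions carry over: $u(0,t) = u(\pi,t) = 0$.
Solve for $u$:
  Using separation of variables $u = X(\xi)G(t)$:
  Eigenfunctions: $\sin(n\xi)$, $n = 1, 2, 3, \ldots$
  General solution: $u(\xi, t) = \sum c_n \sin(n\xi) e^{-2n^2 t}$
  Matching $u(\xi,0) = \sin(3 \xi) + \sin(4 \xi)$ term by term: $c_3=1, c_4=1$.
Hence $u(\xi,t) = e^{-18 t} \sin(3 \xi) + e^{-32 t} \sin(4 \xi)$.
Transform back: $\theta(\xi,t) = e^{-t}u(\xi,t)$.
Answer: $\theta(\xi, t) = e^{-19 t} \sin(3 \xi) + e^{-33 t} \sin(4 \xi)$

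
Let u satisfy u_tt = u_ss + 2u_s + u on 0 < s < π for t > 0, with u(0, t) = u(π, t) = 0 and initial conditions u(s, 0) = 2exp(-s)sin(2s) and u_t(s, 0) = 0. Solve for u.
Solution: Substitute u = exp(-s)w.
Then u_s = exp(-s)(w_s - w), u_ss = exp(-s)(w_ss - 2w_s + w), u_tt = exp(-s)w_tt; substituting and dividing by exp(-s), the lower-order terms cancel: w_tt = w_ss (standard wave equation).
Data for w: w(s,0) = exp(s)u(s,0) = 2sin(2s); w_t(s,0) = exp(s)u_t(s,0) = 0. The boundary conditions carry over: w(0,t) = w(π,t) = 0.
Separating variables: w = Σ [A_n cos(ω_n t) + B_n sin(ω_n t)] sin(ns), ω_n = n. From ICs: A_2=2.
So w(s,t) = 2sin(2s)cos(2t), and u(s,t) = exp(-s)w(s,t).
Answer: u(s, t) = 2exp(-s)sin(2s)cos(2t)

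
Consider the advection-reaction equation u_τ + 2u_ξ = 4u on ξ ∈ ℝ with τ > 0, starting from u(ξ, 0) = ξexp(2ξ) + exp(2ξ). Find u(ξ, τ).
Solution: Substitute u = exp(2ξ)w, i.e. w = exp(-2ξ)u.
By the product rule, u_ξ = exp(2ξ)(w_ξ + 2w), u_τ = exp(2ξ)w_τ.
Substituting into the PDE and dividing by exp(2ξ): w_τ + 2(w_ξ + 2w) = 4w.
The lower-order terms cancel, leaving the standard advection equation w_τ + 2w_ξ = 0.
Initial data for w: w(ξ,0) = exp(-2ξ)u(ξ,0) = ξ + 1.
Solve for w:
  By method of characteristics (waves move right with speed 2):
  Along characteristics ξ - 2τ = const, w is constant, so w(ξ,τ) = f(ξ - 2τ) with f = w(·, 0).
Hence w(ξ,τ) = ξ - 2τ + 1.
Transform back: u(ξ,τ) = exp(2ξ)w(ξ,τ).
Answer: u(ξ, τ) = ξexp(2ξ) - 2τexp(2ξ) + exp(2ξ)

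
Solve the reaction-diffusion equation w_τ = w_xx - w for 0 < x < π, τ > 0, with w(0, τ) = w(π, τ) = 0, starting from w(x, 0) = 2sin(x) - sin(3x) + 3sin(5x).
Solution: Substitute w = exp(-τ)u.
Then w_τ = exp(-τ)(u_τ - u), w_xx = exp(-τ)u_xx; substituting and dividing by exp(-τ), the lower-order terms cancel: u_τ = u_xx (standard heat equation).
Data for u: u(x,0) = w(x,0) = 2sin(x) - sin(3x) + 3sin(5x). The boundary conditions carry over: u(0,τ) = u(π,τ) = 0.
Separating variables: u = Σ c_n exp(-n²τ) sin(nx). From u(x,0) = 2sin(x) - sin(3x) + 3sin(5x): c_1=2, c_3=-1, c_5=3.
So u(x,τ) = 2exp(-τ)sin(x) - exp(-9τ)sin(3x) + 3exp(-25τ)sin(5x), and w(x,τ) = exp(-τ)u(x,τ).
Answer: w(x, τ) = 2exp(-2τ)sin(x) - exp(-10τ)sin(3x) + 3exp(-26τ)sin(5x)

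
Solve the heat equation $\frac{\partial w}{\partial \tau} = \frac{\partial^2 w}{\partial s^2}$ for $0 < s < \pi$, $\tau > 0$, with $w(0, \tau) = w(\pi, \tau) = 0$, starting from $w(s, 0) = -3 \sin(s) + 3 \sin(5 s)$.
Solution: Using separation of variables $w = X(s)T(\tau)$:
Eigenfunctions: $\sin(ns)$, $n = 1, 2, 3, \ldots$
General solution: $w(s, \tau) = \sum c_n \sin(ns) e^{-n^2 \tau}$
Matching $w(s,0) = -3 \sin(s) + 3 \sin(5 s)$ term by term: $c_1=-3, c_5=3$.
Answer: $w(s, \tau) = -3 e^{-\tau} \sin(s) + 3 e^{-25 \tau} \sin(5 s)$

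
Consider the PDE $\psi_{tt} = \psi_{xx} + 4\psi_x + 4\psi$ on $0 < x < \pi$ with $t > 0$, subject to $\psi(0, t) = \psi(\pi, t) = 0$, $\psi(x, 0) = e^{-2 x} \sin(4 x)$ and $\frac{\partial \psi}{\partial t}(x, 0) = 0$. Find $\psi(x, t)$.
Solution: Substitute $\psi = e^{-2x}u$.
Then $\psi_x = e^{-2x}(u_x - 2u)$, $\psi_{xx} = e^{-2x}(u_{xx} - 4u_x + 4u)$, $\psi_{tt} = e^{-2x}u_{tt}$; substituting and dividing by $e^{-2x}$, the lower-order terms cancel: $u_{tt} = u_{xx}$ (standard wave equation).
Data for $u$: $u(x,0) = e^{2x}\psi(x,0) = \sin(4 x)$; $u_t(x,0) = e^{2x}\psi_t(x,0) = 0$. The boundary conditions carry over: $u(0,t) = u(\pi,t) = 0$.
Separating variables: $u = \sum [A_n \cos(\omega_n t) + B_n \sin(\omega_n t)] \sin(nx)$, $\omega_n = n$. From ICs: $A_4=1$.
So $u(x,t) = \sin(4 x) \cos(4 t)$, and $\psi(x,t) = e^{-2x}u(x,t)$.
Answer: $\psi(x, t) = e^{-2 x} \sin(4 x) \cos(4 t)$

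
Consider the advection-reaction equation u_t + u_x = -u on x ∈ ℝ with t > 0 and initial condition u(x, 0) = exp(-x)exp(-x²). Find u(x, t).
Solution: Substitute u = exp(-x)w, i.e. w = exp(x)u.
By the product rule, u_x = exp(-x)(w_x - w), u_t = exp(-x)w_t.
Substituting into the PDE and dividing by exp(-x): w_t + (w_x - w) = -w.
The lower-order terms cancel, leaving the standard advection equation w_t + w_x = 0.
Initial data for w: w(x,0) = exp(x)u(x,0) = exp(-x²).
Solve for w:
  By method of characteristics (waves move right with speed 1):
  Along characteristics x - t = const, w is constant, so w(x,t) = f(x - t) with f = w(·, 0).
Hence w(x,t) = exp(-(-t + x)²).
Transform back: u(x,t) = exp(-x)w(x,t).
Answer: u(x, t) = exp(-x)exp(-(-t + x)²)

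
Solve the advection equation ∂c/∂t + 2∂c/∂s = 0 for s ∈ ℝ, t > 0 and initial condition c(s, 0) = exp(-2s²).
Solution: By method of characteristics (waves move right with speed 2):
Along characteristics s - 2t = const, c is constant, so c(s,t) = f(s - 2t) with f = c(·, 0).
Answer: c(s, t) = exp(-2(s - 2t)²)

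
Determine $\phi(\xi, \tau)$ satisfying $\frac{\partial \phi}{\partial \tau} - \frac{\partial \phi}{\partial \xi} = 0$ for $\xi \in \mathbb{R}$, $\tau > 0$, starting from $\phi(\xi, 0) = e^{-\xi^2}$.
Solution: By method of characteristics (waves move left with speed 1):
Along characteristics $\xi + \tau =$ const, $\phi$ is constant, so $\phi(\xi,\tau) = f(\xi + \tau)$ with $f = \phi( \cdot , 0)$.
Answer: $\phi(\xi, \tau) = e^{-(\tau + \xi)^2}$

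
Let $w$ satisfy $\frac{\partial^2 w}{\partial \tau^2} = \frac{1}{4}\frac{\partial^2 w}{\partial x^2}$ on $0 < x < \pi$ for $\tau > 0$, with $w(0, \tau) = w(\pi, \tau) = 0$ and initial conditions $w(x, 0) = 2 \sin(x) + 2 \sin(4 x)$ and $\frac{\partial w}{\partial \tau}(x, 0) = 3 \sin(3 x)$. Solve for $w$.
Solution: Separating variables: $w = \sum [A_n \cos(\omega_n \tau) + B_n \sin(\omega_n \tau)] \sin(nx)$, $\omega_n = n/2$. From ICs ($B_n$ = velocity coefficient / $\omega_n$): $A_1=2, A_4=2, B_3=2$.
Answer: $w(x, \tau) = 2 \sin(3 \tau/2) \sin(3 x) + 2 \sin(x) \cos(\tau/2) + 2 \sin(4 x) \cos(2 \tau)$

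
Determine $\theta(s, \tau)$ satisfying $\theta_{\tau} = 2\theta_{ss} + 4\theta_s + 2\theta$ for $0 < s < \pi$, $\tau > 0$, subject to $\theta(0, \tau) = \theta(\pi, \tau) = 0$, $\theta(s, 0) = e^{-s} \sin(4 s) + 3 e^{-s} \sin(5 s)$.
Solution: Substitute $\theta = e^{-s}u$.
Then $\theta_s = e^{-s}(u_s - u)$, $\theta_{ss} = e^{-s}(u_{ss} - 2u_s + u)$, $\theta_{\tau} = e^{-s}u_{\tau}$; substituting and dividing by $e^{-s}$, the lower-order terms cancel: $u_{\tau} = 2u_{ss}$ (standard heat equation).
Data for $u$: $u(s,0) = e^{s}\theta(s,0) = \sin(4 s) + 3 \sin(5 s)$. The boundary conditions carry over: $u(0,\tau) = u(\pi,\tau) = 0$.
Separating variables: $u = \sum c_n e^{-2n^2\tau} \sin(ns)$. From $u(s,0) = \sin(4 s) + 3 \sin(5 s)$: $c_4=1, c_5=3$.
So $u(s,\tau) = e^{-32 \tau} \sin(4 s) + 3 e^{-50 \tau} \sin(5 s)$, and $\theta(s,\tau) = e^{-s}u(s,\tau)$.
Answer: $\theta(s, \tau) = e^{-32 \tau} e^{-s} \sin(4 s) + 3 e^{-50 \tau} e^{-s} \sin(5 s)$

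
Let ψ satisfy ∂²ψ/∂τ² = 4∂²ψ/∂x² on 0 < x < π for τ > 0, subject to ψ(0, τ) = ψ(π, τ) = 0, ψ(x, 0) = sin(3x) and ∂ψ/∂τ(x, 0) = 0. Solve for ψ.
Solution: Separating variables: ψ = Σ [A_n cos(ω_n τ) + B_n sin(ω_n τ)] sin(nx), ω_n = 2n. From ICs: A_3=1.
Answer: ψ(x, τ) = sin(3x)cos(6τ)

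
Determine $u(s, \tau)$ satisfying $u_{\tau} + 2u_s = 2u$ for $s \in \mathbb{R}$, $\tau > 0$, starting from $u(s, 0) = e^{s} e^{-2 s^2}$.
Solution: Substitute $u = e^{s}w$.
Then $u_s = e^{s}(w_s + w)$, $u_{\tau} = e^{s}w_{\tau}$; substituting and dividing by $e^{s}$, the lower-order terms cancel: $w_{\tau} + 2w_s = 0$ (standard advection equation).
Data for $w$: $w(s,0) = e^{-s}u(s,0) = e^{-2 s^2}$.
By characteristics ($ds/d\tau = 2$), $w(s,\tau) = f(s - 2\tau)$ with $f = w( \cdot , 0)$.
So $w(s,\tau) = e^{-2 (s - 2 \tau)^2}$, and $u(s,\tau) = e^{s}w(s,\tau)$.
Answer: $u(s, \tau) = e^{s} e^{-2 (-2 \tau + s)^2}$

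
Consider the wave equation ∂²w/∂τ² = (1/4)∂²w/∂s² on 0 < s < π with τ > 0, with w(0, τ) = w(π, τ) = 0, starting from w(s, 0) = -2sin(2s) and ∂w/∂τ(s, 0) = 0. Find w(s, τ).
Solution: Using separation of variables w = X(s)T(τ):
Eigenfunctions: sin(ns), n = 1, 2, 3, ...
General solution: w(s, τ) = Σ [A_n cos(n τ/2) + B_n sin(n τ/2)] sin(ns)
From w(s,0) = -2sin(2s): A_2=-2. From w_τ(s,0) = 0: all B_n = 0.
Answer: w(s, τ) = -2sin(2s)cos(τ)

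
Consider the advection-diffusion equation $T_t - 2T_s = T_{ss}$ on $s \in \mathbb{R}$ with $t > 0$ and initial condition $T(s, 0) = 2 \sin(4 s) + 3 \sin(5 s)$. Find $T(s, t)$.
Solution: Change to a moving frame: let $\eta = s + 2t$, $\sigma = t$ and write $T(s,t) = u(\eta,\sigma)$.
By the chain rule $T_t = u_{\sigma} + 2u_{\eta}$, $T_s = u_{\eta}$, $T_{ss} = u_{\eta\eta}$.
Then $T_t - 2T_s = u_{\sigma}$: the advection term cancels and the PDE becomes the heat equation $u_{\sigma} = u_{\eta\eta}$ on $\eta \in \mathbb{R}$.
Initial data: $u(\eta,0) = T(\eta,0) = 2 \sin(4 \eta) + 3 \sin(5 \eta)$.
On $\eta \in \mathbb{R}$ each mode satisfies $(\sin(n\eta))'' = -n^2 \sin(n\eta)$, so $e^{-n^2\sigma} \sin(n\eta)$ solves the heat equation; by superposition $u(\eta,\sigma) = \sum c_n e^{-n^2\sigma} \sin(n\eta)$.
Reading off the coefficients: $c_4=2, c_5=3$, so $u(\eta,\sigma) = 2 e^{-16 \sigma} \sin(4 \eta) + 3 e^{-25 \sigma} \sin(5 \eta)$.
Substituting back $\eta = s + 2t$, $\sigma = t$: $T(s,t) = u(s + 2t, t)$.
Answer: $T(s, t) = 2 e^{-16 t} \sin(4 s + 8 t) + 3 e^{-25 t} \sin(5 s + 10 t)$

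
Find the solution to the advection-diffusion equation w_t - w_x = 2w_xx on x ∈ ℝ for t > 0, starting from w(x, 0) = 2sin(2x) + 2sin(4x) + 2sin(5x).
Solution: Moving frame: η = x + t, σ = t, w = u(η,σ), so w_t = u_σ + u_η and w_xx = u_ηη.
Hence w_t - w_x = u_σ and the PDE becomes the heat equation u_σ = 2u_ηη on η ∈ ℝ.
Initial data: u(η,0) = w(η,0) = 2sin(2η) + 2sin(4η) + 2sin(5η). Each mode sin(nη) decays as exp(-2n²σ) on ℝ, so u(η,σ) = Σ c_n exp(-2n²σ) sin(nη) with c_2=2, c_4=2, c_5=2: u(η,σ) = 2exp(-8σ)sin(2η) + 2exp(-32σ)sin(4η) + 2exp(-50σ)sin(5η).
Substituting back: w(x,t) = u(x + t, t).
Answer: w(x, t) = 2exp(-8t)sin(2t + 2x) + 2exp(-32t)sin(4t + 4x) + 2exp(-50t)sin(5t + 5x)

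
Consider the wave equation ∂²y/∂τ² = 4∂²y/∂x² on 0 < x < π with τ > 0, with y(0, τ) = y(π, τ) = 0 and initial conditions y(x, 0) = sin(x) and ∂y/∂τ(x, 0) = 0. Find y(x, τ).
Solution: Using separation of variables y = X(x)T(τ):
Eigenfunctions: sin(nx), n = 1, 2, 3, ...
General solution: y(x, τ) = Σ [A_n cos(2n τ) + B_n sin(2n τ)] sin(nx)
From y(x,0) = sin(x): A_1=1. From y_τ(x,0) = 0: all B_n = 0.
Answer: y(x, τ) = sin(x)cos(2τ)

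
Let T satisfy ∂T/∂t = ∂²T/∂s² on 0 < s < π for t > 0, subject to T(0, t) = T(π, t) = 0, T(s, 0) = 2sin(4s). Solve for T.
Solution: Using separation of variables T = X(s)G(t):
Eigenfunctions: sin(ns), n = 1, 2, 3, ...
General solution: T(s, t) = Σ c_n sin(ns) exp(-n² t)
Matching T(s,0) = 2sin(4s) term by term: c_4=2.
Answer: T(s, t) = 2exp(-16t)sin(4s)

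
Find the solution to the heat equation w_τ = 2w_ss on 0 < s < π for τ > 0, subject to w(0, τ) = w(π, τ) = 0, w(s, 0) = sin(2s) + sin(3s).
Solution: Separating variables: w = Σ c_n exp(-2n²τ) sin(ns). From w(s,0) = sin(2s) + sin(3s): c_2=1, c_3=1.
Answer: w(s, τ) = exp(-8τ)sin(2s) + exp(-18τ)sin(3s)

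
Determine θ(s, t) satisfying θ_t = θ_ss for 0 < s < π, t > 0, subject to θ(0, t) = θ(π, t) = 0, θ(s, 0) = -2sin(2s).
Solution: Using separation of variables θ = X(s)G(t):
Eigenfunctions: sin(ns), n = 1, 2, 3, ...
General solution: θ(s, t) = Σ c_n sin(ns) exp(-n² t)
Matching θ(s,0) = -2sin(2s) term by term: c_2=-2.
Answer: θ(s, t) = -2exp(-4t)sin(2s)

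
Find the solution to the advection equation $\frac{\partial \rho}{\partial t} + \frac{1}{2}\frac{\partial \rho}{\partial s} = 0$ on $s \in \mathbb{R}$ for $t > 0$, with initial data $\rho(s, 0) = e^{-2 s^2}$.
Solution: By characteristics ($ds/dt = 1/2$), $\rho(s,t) = f(s - \frac{1}{2}t)$ with $f = \rho( \cdot , 0)$.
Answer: $\rho(s, t) = e^{-2 (s - t/2)^2}$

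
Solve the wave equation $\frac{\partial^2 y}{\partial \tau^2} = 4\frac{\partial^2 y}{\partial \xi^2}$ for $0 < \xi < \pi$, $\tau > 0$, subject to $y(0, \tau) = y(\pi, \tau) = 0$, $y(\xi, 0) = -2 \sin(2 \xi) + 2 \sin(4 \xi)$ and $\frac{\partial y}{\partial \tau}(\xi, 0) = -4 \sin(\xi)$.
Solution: Using separation of variables $y = X(\xi)T(\tau)$:
Eigenfunctions: $\sin(n\xi)$, $n = 1, 2, 3, \ldots$
General solution: $y(\xi, \tau) = \sum [A_n \cos(2n \tau) + B_n \sin(2n \tau)] \sin(n\xi)$
From $y(\xi,0) = -2 \sin(2 \xi) + 2 \sin(4 \xi)$: $A_2=-2, A_4=2$. From $y_{\tau}(\xi,0) = -4 \sin(\xi)$, using $y_{\tau}(\xi,0) = \sum \omega_n B_n \sin(n\xi)$ with $\omega_n = 2n$: $B_1 = (-4)/2 = -2$.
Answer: $y(\xi, \tau) = -2 \sin(2 \tau) \sin(\xi) - 2 \sin(2 \xi) \cos(4 \tau) + 2 \sin(4 \xi) \cos(8 \tau)$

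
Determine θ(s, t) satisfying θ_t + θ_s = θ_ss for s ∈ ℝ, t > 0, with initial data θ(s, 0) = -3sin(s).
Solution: Change to a moving frame: let η = s - t, σ = t and write θ(s,t) = u(η,σ).
By the chain rule θ_t = u_σ - u_η, θ_s = u_η, θ_ss = u_ηη.
Then θ_t + θ_s = u_σ: the advection term cancels and the PDE becomes the heat equation u_σ = u_ηη on η ∈ ℝ.
Initial data: u(η,0) = θ(η,0) = -3sin(η).
On η ∈ ℝ each mode satisfies (sin(nη))″ = -n² sin(nη), so exp(-n²σ) sin(nη) solves the heat equation; by superposition u(η,σ) = Σ c_n exp(-n²σ) sin(nη).
Reading off the coefficients: c_1=-3, so u(η,σ) = -3exp(-σ)sin(η).
Substituting back η = s - t, σ = t: θ(s,t) = u(s - t, t).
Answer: θ(s, t) = -3exp(-t)sin(s - t)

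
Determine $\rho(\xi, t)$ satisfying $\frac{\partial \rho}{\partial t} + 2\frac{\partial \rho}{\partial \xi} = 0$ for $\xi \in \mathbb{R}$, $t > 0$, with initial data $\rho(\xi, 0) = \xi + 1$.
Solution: By method of characteristics (waves move right with speed 2):
Along characteristics $\xi - 2t =$ const, $\rho$ is constant, so $\rho(\xi,t) = f(\xi - 2t)$ with $f = \rho( \cdot , 0)$.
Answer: $\rho(\xi, t) = \xi - 2 t + 1$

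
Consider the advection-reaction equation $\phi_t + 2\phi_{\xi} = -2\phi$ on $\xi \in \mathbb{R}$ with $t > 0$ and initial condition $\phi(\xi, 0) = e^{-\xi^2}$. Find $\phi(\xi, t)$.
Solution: Substitute $\phi = e^{-2t}u$, i.e. $u = e^{2t}\phi$.
By the product rule, $\phi_t = e^{-2t}(u_t - 2u)$, $\phi_{\xi} = e^{-2t}u_{\xi}$.
Substituting into the PDE and dividing by $e^{-2t}$: $u_t - 2u + 2u_{\xi} = -2u$.
The lower-order terms cancel, leaving the standard advection equation $u_t + 2u_{\xi} = 0$.
Initial data for $u$: $u(\xi,0) = \phi(\xi,0) = e^{-\xi^2}$.
Solve for $u$:
  By method of characteristics (waves move right with speed 2):
  Along characteristics $\xi - 2t =$ const, $u$ is constant, so $u(\xi,t) = f(\xi - 2t)$ with $f = u( \cdot , 0)$.
Hence $u(\xi,t) = e^{-(-2 t + \xi)^2}$.
Transform back: $\phi(\xi,t) = e^{-2t}u(\xi,t)$.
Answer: $\phi(\xi, t) = e^{-2 t} e^{-(\xi - 2 t)^2}$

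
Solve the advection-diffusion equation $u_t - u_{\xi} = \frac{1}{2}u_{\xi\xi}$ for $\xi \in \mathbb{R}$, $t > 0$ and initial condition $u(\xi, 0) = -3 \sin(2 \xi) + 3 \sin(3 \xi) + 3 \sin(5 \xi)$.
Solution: Change to a moving frame: let $\eta = \xi + t$, $\sigma = t$ and write $u(\xi,t) = w(\eta,\sigma)$.
By the chain rule $u_t = w_{\sigma} + w_{\eta}$, $u_{\xi} = w_{\eta}$, $u_{\xi\xi} = w_{\eta\eta}$.
Then $u_t - u_{\xi} = w_{\sigma}$: the advection term cancels and the PDE becomes the heat equation $w_{\sigma} = \frac{1}{2}w_{\eta\eta}$ on $\eta \in \mathbb{R}$.
Initial data: $w(\eta,0) = u(\eta,0) = -3 \sin(2 \eta) + 3 \sin(3 \eta) + 3 \sin(5 \eta)$.
On $\eta \in \mathbb{R}$ each mode satisfies $(\sin(n\eta))'' = -n^2 \sin(n\eta)$, so $e^{-n^2\sigma/2} \sin(n\eta)$ solves the heat equation; by superposition $w(\eta,\sigma) = \sum c_n e^{-n^2\sigma/2} \sin(n\eta)$.
Reading off the coefficients: $c_2=-3, c_3=3, c_5=3$, so $w(\eta,\sigma) = -3 e^{-2 \sigma} \sin(2 \eta) + 3 e^{-9 \sigma/2} \sin(3 \eta) + 3 e^{-25 \sigma/2} \sin(5 \eta)$.
Substituting back $\eta = \xi + t$, $\sigma = t$: $u(\xi,t) = w(\xi + t, t)$.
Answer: $u(\xi, t) = -3 e^{-2 t} \sin(2 \xi + 2 t) + 3 e^{-9 t/2} \sin(3 \xi + 3 t) + 3 e^{-25 t/2} \sin(5 \xi + 5 t)$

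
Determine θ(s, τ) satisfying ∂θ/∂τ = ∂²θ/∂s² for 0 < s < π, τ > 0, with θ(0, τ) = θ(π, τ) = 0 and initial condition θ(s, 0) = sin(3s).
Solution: Separating variables: θ = Σ c_n exp(-n²τ) sin(ns). From θ(s,0) = sin(3s): c_3=1.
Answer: θ(s, τ) = exp(-9τ)sin(3s)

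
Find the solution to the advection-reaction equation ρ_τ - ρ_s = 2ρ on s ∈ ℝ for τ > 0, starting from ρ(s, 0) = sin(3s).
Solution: Substitute ρ = exp(2τ)u, i.e. u = exp(-2τ)ρ.
By the product rule, ρ_τ = exp(2τ)(u_τ + 2u), ρ_s = exp(2τ)u_s.
Substituting into the PDE and dividing by exp(2τ): u_τ + 2u - u_s = 2u.
The lower-order terms cancel, leaving the standard advection equation u_τ - u_s = 0.
Initial data for u: u(s,0) = ρ(s,0) = sin(3s).
Solve for u:
  By method of characteristics (waves move left with speed 1):
  Along characteristics s + τ = const, u is constant, so u(s,τ) = f(s + τ) with f = u(·, 0).
Hence u(s,τ) = sin(3s + 3τ).
Transform back: ρ(s,τ) = exp(2τ)u(s,τ).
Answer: ρ(s, τ) = exp(2τ)sin(3s + 3τ)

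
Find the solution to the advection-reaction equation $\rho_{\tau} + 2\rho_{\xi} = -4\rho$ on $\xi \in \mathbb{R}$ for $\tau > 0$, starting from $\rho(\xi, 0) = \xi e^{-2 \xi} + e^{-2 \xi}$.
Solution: Substitute $\rho = e^{-2\xi}u$.
Then $\rho_{\xi} = e^{-2\xi}(u_{\xi} - 2u)$, $\rho_{\tau} = e^{-2\xi}u_{\tau}$; substituting and dividing by $e^{-2\xi}$, the lower-order terms cancel: $u_{\tau} + 2u_{\xi} = 0$ (standard advection equation).
Data for $u$: $u(\xi,0) = e^{2\xi}\rho(\xi,0) = \xi + 1$.
By characteristics ($d\xi/d\tau = 2$), $u(\xi,\tau) = f(\xi - 2\tau)$ with $f = u( \cdot , 0)$.
So $u(\xi,\tau) = \xi - 2 \tau + 1$, and $\rho(\xi,\tau) = e^{-2\xi}u(\xi,\tau)$.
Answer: $\rho(\xi, \tau) = -2 \tau e^{-2 \xi} + \xi e^{-2 \xi} + e^{-2 \xi}$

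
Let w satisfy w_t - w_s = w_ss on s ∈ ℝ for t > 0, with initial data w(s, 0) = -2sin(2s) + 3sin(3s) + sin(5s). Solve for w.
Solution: Change to a moving frame: let η = s + t, σ = t and write w(s,t) = u(η,σ).
By the chain rule w_t = u_σ + u_η, w_s = u_η, w_ss = u_ηη.
Then w_t - w_s = u_σ: the advection term cancels and the PDE becomes the heat equation u_σ = u_ηη on η ∈ ℝ.
Initial data: u(η,0) = w(η,0) = -2sin(2η) + 3sin(3η) + sin(5η).
On η ∈ ℝ each mode satisfies (sin(nη))″ = -n² sin(nη), so exp(-n²σ) sin(nη) solves the heat equation; by superposition u(η,σ) = Σ c_n exp(-n²σ) sin(nη).
Reading off the coefficients: c_2=-2, c_3=3, c_5=1, so u(η,σ) = -2exp(-4σ)sin(2η) + 3exp(-9σ)sin(3η) + exp(-25σ)sin(5η).
Substituting back η = s + t, σ = t: w(s,t) = u(s + t, t).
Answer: w(s, t) = -2exp(-4t)sin(2s + 2t) + 3exp(-9t)sin(3s + 3t) + exp(-25t)sin(5s + 5t)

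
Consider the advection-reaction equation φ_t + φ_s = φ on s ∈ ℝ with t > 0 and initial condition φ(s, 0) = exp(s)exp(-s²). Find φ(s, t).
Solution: Substitute φ = exp(s)u.
Then φ_s = exp(s)(u_s + u), φ_t = exp(s)u_t; substituting and dividing by exp(s), the lower-order terms cancel: u_t + u_s = 0 (standard advection equation).
Data for u: u(s,0) = exp(-s)φ(s,0) = exp(-s²).
By characteristics (ds/dt = 1), u(s,t) = f(s - t) with f = u(·, 0).
So u(s,t) = exp(-(s - t)²), and φ(s,t) = exp(s)u(s,t).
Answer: φ(s, t) = exp(s)exp(-(s - t)²)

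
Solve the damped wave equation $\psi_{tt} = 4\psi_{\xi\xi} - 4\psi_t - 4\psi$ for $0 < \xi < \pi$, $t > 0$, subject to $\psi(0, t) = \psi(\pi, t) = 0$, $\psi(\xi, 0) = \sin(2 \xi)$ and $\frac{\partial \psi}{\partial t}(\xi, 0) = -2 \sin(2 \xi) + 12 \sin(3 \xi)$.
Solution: Substitute $\psi = e^{-2t}u$.
Then $\psi_t = e^{-2t}(u_t - 2u)$, $\psi_{tt} = e^{-2t}(u_{tt} - 4u_t + 4u)$, $\psi_{\xi\xi} = e^{-2t}u_{\xi\xi}$; substituting and dividing by $e^{-2t}$, the lower-order terms cancel: $u_{tt} = 4u_{\xi\xi}$ (standard wave equation).
Data for $u$: $u(\xi,0) = \psi(\xi,0) = \sin(2 \xi)$; $u_t(\xi,0) = \psi_t(\xi,0) + 2\psi(\xi,0) = 12 \sin(3 \xi)$. The boundary conditions carry over: $u(0,t) = u(\pi,t) = 0$.
Separating variables: $u = \sum [A_n \cos(\omega_n t) + B_n \sin(\omega_n t)] \sin(n\xi)$, $\omega_n = 2n$. From ICs ($B_n$ = velocity coefficient / $\omega_n$): $A_2=1, B_3=2$.
So $u(\xi,t) = 2 \sin(6 t) \sin(3 \xi) + \sin(2 \xi) \cos(4 t)$, and $\psi(\xi,t) = e^{-2t}u(\xi,t)$.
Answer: $\psi(\xi, t) = e^{-2 t} \sin(2 \xi) \cos(4 t) + 2 e^{-2 t} \sin(3 \xi) \sin(6 t)$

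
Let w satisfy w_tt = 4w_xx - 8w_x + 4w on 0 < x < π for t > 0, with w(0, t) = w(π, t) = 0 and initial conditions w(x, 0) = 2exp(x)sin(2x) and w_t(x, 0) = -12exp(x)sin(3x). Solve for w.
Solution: Substitute w = exp(x)u.
Then w_x = exp(x)(u_x + u), w_xx = exp(x)(u_xx + 2u_x + u), w_tt = exp(x)u_tt; substituting and dividing by exp(x), the lower-order terms cancel: u_tt = 4u_xx (standard wave equation).
Data for u: u(x,0) = exp(-x)w(x,0) = 2sin(2x); u_t(x,0) = exp(-x)w_t(x,0) = -12sin(3x). The boundary conditions carry over: u(0,t) = u(π,t) = 0.
Separating variables: u = Σ [A_n cos(ω_n t) + B_n sin(ω_n t)] sin(nx), ω_n = 2n. From ICs (B_n = velocity coefficient / ω_n): A_2=2, B_3=-2.
So u(x,t) = -2sin(6t)sin(3x) + 2sin(2x)cos(4t), and w(x,t) = exp(x)u(x,t).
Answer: w(x, t) = -2exp(x)sin(6t)sin(3x) + 2exp(x)sin(2x)cos(4t)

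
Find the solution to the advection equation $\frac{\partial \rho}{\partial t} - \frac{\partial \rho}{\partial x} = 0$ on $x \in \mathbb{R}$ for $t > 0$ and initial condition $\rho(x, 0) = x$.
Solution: By characteristics ($dx/dt = -1$), $\rho(x,t) = f(x + t)$ with $f = \rho( \cdot , 0)$.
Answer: $\rho(x, t) = t + x$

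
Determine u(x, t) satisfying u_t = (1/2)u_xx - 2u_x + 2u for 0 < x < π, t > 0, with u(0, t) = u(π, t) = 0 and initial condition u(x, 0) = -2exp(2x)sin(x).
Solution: Substitute u = exp(2x)w, i.e. w = exp(-2x)u.
By the product rule, u_x = exp(2x)(w_x + 2w), u_xx = exp(2x)(w_xx + 4w_x + 4w), u_t = exp(2x)w_t.
Substituting into the PDE and dividing by exp(2x): w_t = (1/2)(w_xx + 4w_x + 4w) - 2(w_x + 2w) + 2w.
The lower-order terms cancel, leaving the standard heat equation w_t = (1/2)w_xx.
Initial data for w: w(x,0) = exp(-2x)u(x,0) = -2sin(x). The boundary conditions carry over: w(0,t) = w(π,t) = 0.
Solve for w:
  Using separation of variables w = X(x)T(t):
  Eigenfunctions: sin(nx), n = 1, 2, 3, ...
  General solution: w(x, t) = Σ c_n sin(nx) exp(-n² t/2)
  Matching w(x,0) = -2sin(x) term by term: c_1=-2.
Hence w(x,t) = -2exp(-t/2)sin(x).
Transform back: u(x,t) = exp(2x)w(x,t).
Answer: u(x, t) = -2exp(-t/2)exp(2x)sin(x)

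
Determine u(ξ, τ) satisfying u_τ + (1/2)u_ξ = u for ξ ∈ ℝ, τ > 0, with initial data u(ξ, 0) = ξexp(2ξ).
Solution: Substitute u = exp(2ξ)w.
Then u_ξ = exp(2ξ)(w_ξ + 2w), u_τ = exp(2ξ)w_τ; substituting and dividing by exp(2ξ), the lower-order terms cancel: w_τ + (1/2)w_ξ = 0 (standard advection equation).
Data for w: w(ξ,0) = exp(-2ξ)u(ξ,0) = ξ.
By characteristics (dξ/dτ = 1/2), w(ξ,τ) = f(ξ - (1/2)τ) with f = w(·, 0).
So w(ξ,τ) = ξ - (1/2)τ, and u(ξ,τ) = exp(2ξ)w(ξ,τ).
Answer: u(ξ, τ) = ξexp(2ξ) - (1/2)τexp(2ξ)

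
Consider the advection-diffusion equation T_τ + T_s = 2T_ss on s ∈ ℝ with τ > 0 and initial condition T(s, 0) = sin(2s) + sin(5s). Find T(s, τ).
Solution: Moving frame: η = s - τ, σ = τ, T = u(η,σ), so T_τ = u_σ - u_η and T_ss = u_ηη.
Hence T_τ + T_s = u_σ and the PDE becomes the heat equation u_σ = 2u_ηη on η ∈ ℝ.
Initial data: u(η,0) = T(η,0) = sin(2η) + sin(5η). Each mode sin(nη) decays as exp(-2n²σ) on ℝ, so u(η,σ) = Σ c_n exp(-2n²σ) sin(nη) with c_2=1, c_5=1: u(η,σ) = exp(-8σ)sin(2η) + exp(-50σ)sin(5η).
Substituting back: T(s,τ) = u(s - τ, τ).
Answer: T(s, τ) = exp(-8τ)sin(2s - 2τ) + exp(-50τ)sin(5s - 5τ)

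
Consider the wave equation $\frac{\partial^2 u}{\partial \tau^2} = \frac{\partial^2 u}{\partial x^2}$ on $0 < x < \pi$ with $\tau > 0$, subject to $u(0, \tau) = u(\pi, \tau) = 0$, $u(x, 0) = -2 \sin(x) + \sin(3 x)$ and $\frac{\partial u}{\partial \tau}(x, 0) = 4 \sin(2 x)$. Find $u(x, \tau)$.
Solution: Separating variables: $u = \sum [A_n \cos(\omega_n \tau) + B_n \sin(\omega_n \tau)] \sin(nx)$, $\omega_n = n$. From ICs ($B_n$ = velocity coefficient / $\omega_n$): $A_1=-2, A_3=1, B_2=2$.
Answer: $u(x, \tau) = 2 \sin(2 \tau) \sin(2 x) - 2 \sin(x) \cos(\tau) + \sin(3 x) \cos(3 \tau)$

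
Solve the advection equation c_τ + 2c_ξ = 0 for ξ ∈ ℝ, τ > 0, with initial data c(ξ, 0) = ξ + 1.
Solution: By method of characteristics (waves move right with speed 2):
Along characteristics ξ - 2τ = const, c is constant, so c(ξ,τ) = f(ξ - 2τ) with f = c(·, 0).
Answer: c(ξ, τ) = ξ - 2τ + 1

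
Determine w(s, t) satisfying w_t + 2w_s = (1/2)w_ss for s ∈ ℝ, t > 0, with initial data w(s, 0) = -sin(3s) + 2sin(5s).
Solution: Moving frame: η = s - 2t, σ = t, w = u(η,σ), so w_t = u_σ - 2u_η and w_ss = u_ηη.
Hence w_t + 2w_s = u_σ and the PDE becomes the heat equation u_σ = (1/2)u_ηη on η ∈ ℝ.
Initial data: u(η,0) = w(η,0) = -sin(3η) + 2sin(5η). Each mode sin(nη) decays as exp(-n²σ/2) on ℝ, so u(η,σ) = Σ c_n exp(-n²σ/2) sin(nη) with c_3=-1, c_5=2: u(η,σ) = -exp(-9σ/2)sin(3η) + 2exp(-25σ/2)sin(5η).
Substituting back: w(s,t) = u(s - 2t, t).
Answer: w(s, t) = -exp(-9t/2)sin(3s - 6t) + 2exp(-25t/2)sin(5s - 10t)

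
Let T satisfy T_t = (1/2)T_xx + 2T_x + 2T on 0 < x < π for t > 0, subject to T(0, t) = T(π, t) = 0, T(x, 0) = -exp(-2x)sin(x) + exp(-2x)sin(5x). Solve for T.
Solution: Substitute T = exp(-2x)u.
Then T_x = exp(-2x)(u_x - 2u), T_xx = exp(-2x)(u_xx - 4u_x + 4u), T_t = exp(-2x)u_t; substituting and dividing by exp(-2x), the lower-order terms cancel: u_t = (1/2)u_xx (standard heat equation).
Data for u: u(x,0) = exp(2x)T(x,0) = -sin(x) + sin(5x). The boundary conditions carry over: u(0,t) = u(π,t) = 0.
Separating variables: u = Σ c_n exp(-n²t/2) sin(nx). From u(x,0) = -sin(x) + sin(5x): c_1=-1, c_5=1.
So u(x,t) = -exp(-t/2)sin(x) + exp(-25t/2)sin(5x), and T(x,t) = exp(-2x)u(x,t).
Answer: T(x, t) = -exp(-t/2)exp(-2x)sin(x) + exp(-25t/2)exp(-2x)sin(5x)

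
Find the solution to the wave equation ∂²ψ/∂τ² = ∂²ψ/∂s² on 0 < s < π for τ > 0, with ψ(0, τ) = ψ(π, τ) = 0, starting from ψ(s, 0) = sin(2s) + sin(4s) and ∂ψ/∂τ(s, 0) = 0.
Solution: Separating variables: ψ = Σ [A_n cos(ω_n τ) + B_n sin(ω_n τ)] sin(ns), ω_n = n. From ICs: A_2=1, A_4=1.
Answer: ψ(s, τ) = sin(2s)cos(2τ) + sin(4s)cos(4τ)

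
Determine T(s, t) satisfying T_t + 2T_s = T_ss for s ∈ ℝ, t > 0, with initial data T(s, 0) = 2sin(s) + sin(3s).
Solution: Moving frame: η = s - 2t, σ = t, T = u(η,σ), so T_t = u_σ - 2u_η and T_ss = u_ηη.
Hence T_t + 2T_s = u_σ and the PDE becomes the heat equation u_σ = u_ηη on η ∈ ℝ.
Initial data: u(η,0) = T(η,0) = 2sin(η) + sin(3η). Each mode sin(nη) decays as exp(-n²σ) on ℝ, so u(η,σ) = Σ c_n exp(-n²σ) sin(nη) with c_1=2, c_3=1: u(η,σ) = 2exp(-σ)sin(η) + exp(-9σ)sin(3η).
Substituting back: T(s,t) = u(s - 2t, t).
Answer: T(s, t) = 2exp(-t)sin(s - 2t) + exp(-9t)sin(3s - 6t)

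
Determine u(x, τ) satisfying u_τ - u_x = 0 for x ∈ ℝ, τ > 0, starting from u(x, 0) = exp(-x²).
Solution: By characteristics (dx/dτ = -1), u(x,τ) = f(x + τ) with f = u(·, 0).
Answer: u(x, τ) = exp(-(x + τ)²)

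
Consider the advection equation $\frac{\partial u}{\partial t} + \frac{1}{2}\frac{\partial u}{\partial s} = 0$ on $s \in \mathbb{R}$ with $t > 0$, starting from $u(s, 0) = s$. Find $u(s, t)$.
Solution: By characteristics ($ds/dt = 1/2$), $u(s,t) = f(s - \frac{1}{2}t)$ with $f = u( \cdot , 0)$.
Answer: $u(s, t) = s - \frac{1}{2} t$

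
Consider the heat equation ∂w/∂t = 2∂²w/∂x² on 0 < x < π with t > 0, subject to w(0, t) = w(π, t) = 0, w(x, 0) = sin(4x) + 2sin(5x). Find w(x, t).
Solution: Separating variables: w = Σ c_n exp(-2n²t) sin(nx). From w(x,0) = sin(4x) + 2sin(5x): c_4=1, c_5=2.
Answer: w(x, t) = exp(-32t)sin(4x) + 2exp(-50t)sin(5x)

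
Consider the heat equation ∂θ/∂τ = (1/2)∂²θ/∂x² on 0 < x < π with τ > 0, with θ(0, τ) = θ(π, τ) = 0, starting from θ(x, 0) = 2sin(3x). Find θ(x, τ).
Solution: Separating variables: θ = Σ c_n exp(-n²τ/2) sin(nx). From θ(x,0) = 2sin(3x): c_3=2.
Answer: θ(x, τ) = 2exp(-9τ/2)sin(3x)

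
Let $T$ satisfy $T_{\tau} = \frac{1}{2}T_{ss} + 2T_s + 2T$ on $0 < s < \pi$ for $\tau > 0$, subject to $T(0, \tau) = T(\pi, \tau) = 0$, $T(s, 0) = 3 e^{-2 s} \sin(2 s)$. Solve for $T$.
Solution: Substitute $T = e^{-2s}u$, i.e. $u = e^{2s}T$.
By the product rule, $T_s = e^{-2s}(u_s - 2u)$, $T_{ss} = e^{-2s}(u_{ss} - 4u_s + 4u)$, $T_{\tau} = e^{-2s}u_{\tau}$.
Substituting into the PDE and dividing by $e^{-2s}$: $u_{\tau} = \frac{1}{2}(u_{ss} - 4u_s + 4u) + 2(u_s - 2u) + 2u$.
The lower-order terms cancel, leaving the standard heat equation $u_{\tau} = \frac{1}{2}u_{ss}$.
Initial data for $u$: $u(s,0) = e^{2s}T(s,0) = 3 \sin(2 s)$. The boundary conditions carry over: $u(0,\tau) = u(\pi,\tau) = 0$.
Solve for $u$:
  Using separation of variables $u = X(s)G(\tau)$:
  Eigenfunctions: $\sin(ns)$, $n = 1, 2, 3, \ldots$
  General solution: $u(s, \tau) = \sum c_n \sin(ns) e^{-n^2 \tau/2}$
  Matching $u(s,0) = 3 \sin(2 s)$ term by term: $c_2=3$.
Hence $u(s,\tau) = 3 e^{-2 \tau} \sin(2 s)$.
Transform back: $T(s,\tau) = e^{-2s}u(s,\tau)$.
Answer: $T(s, \tau) = 3 e^{-2 \tau} e^{-2 s} \sin(2 s)$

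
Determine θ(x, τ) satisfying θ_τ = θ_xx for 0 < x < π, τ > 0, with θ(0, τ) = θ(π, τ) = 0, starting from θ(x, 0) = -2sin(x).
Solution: Separating variables: θ = Σ c_n exp(-n²τ) sin(nx). From θ(x,0) = -2sin(x): c_1=-2.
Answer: θ(x, τ) = -2exp(-τ)sin(x)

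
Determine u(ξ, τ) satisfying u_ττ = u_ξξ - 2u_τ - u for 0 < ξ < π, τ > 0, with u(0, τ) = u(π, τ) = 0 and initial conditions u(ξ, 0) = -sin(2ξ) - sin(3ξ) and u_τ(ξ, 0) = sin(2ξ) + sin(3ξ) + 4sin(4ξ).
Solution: Substitute u = exp(-τ)w, i.e. w = exp(τ)u.
By the product rule, u_τ = exp(-τ)(w_τ - w), u_ττ = exp(-τ)(w_ττ - 2w_τ + w), u_ξξ = exp(-τ)w_ξξ.
Substituting into the PDE and dividing by exp(-τ): w_ττ - 2w_τ + w = w_ξξ - 2(w_τ - w) - w.
The lower-order terms cancel, leaving the standard wave equation w_ττ = w_ξξ.
Initial data for w: w(ξ,0) = u(ξ,0) = -sin(2ξ) - sin(3ξ); w_τ(ξ,0) = u_τ(ξ,0) + u(ξ,0) = 4sin(4ξ). The boundary conditions carry over: w(0,τ) = w(π,τ) = 0.
Solve for w:
  Using separation of variables w = X(ξ)T(τ):
  Eigenfunctions: sin(nξ), n = 1, 2, 3, ...
  General solution: w(ξ, τ) = Σ [A_n cos(n τ) + B_n sin(n τ)] sin(nξ)
  From w(ξ,0) = -sin(2ξ) - sin(3ξ): A_2=-1, A_3=-1. From w_τ(ξ,0) = 4sin(4ξ), using w_τ(ξ,0) = Σ ω_n B_n sin(nξ) with ω_n = n: B_4 = 4/4 = 1.
Hence w(ξ,τ) = -sin(2ξ)cos(2τ) - sin(3ξ)cos(3τ) + sin(4ξ)sin(4τ).
Transform back: u(ξ,τ) = exp(-τ)w(ξ,τ).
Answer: u(ξ, τ) = -exp(-τ)sin(2ξ)cos(2τ) - exp(-τ)sin(3ξ)cos(3τ) + exp(-τ)sin(4ξ)sin(4τ)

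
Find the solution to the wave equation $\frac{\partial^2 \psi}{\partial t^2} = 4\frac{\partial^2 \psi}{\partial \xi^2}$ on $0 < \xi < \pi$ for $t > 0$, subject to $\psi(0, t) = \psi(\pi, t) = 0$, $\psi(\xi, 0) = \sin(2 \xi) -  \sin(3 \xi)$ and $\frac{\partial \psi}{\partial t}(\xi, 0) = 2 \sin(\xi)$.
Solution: Using separation of variables $\psi = X(\xi)T(t)$:
Eigenfunctions: $\sin(n\xi)$, $n = 1, 2, 3, \ldots$
General solution: $\psi(\xi, t) = \sum [A_n \cos(2n t) + B_n \sin(2n t)] \sin(n\xi)$
From $\psi(\xi,0) = \sin(2 \xi) - \sin(3 \xi)$: $A_2=1, A_3=-1$. From $\psi_t(\xi,0) = 2 \sin(\xi)$, using $\psi_t(\xi,0) = \sum \omega_n B_n \sin(n\xi)$ with $\omega_n = 2n$: $B_1 = 2/2 = 1$.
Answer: $\psi(\xi, t) = \sin(\xi) \sin(2 t) + \sin(2 \xi) \cos(4 t) -  \sin(3 \xi) \cos(6 t)$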